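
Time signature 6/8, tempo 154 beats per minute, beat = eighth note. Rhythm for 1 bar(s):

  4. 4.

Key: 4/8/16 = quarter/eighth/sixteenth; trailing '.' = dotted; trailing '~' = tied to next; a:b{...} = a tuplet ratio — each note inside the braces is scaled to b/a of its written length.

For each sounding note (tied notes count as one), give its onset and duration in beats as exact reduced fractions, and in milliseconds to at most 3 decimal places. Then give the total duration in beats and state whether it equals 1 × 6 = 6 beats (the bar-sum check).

1) 0.0ms=0b +1168.831ms=3b
2) 1168.831ms=3b +1168.831ms=3b
Σ=6b of 6 (154bpm 6/8) — PASS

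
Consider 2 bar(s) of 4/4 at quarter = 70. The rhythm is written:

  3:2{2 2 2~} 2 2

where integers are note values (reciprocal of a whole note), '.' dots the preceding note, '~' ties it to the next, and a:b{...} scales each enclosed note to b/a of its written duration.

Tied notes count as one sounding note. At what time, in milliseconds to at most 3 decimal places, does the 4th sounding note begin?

1. 0.0ms @ 0 + 1142.857ms (4/3)
2. 1142.857ms @ 4/3 + 1142.857ms (4/3)
3. 2285.714ms @ 8/3 + 2857.143ms (10/3)
4. 5142.857ms @ 6 + 1714.286ms (2)

note 4 onset = 6b = 5142.857ms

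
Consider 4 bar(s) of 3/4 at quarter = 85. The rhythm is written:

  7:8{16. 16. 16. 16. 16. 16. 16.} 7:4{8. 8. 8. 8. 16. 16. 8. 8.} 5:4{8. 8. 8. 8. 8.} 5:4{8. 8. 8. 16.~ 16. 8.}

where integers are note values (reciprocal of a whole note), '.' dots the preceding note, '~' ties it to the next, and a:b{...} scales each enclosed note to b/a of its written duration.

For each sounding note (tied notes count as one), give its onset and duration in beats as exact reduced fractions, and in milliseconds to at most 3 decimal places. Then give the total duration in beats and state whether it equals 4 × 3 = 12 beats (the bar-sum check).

1) 0.0ms=0b +302.521ms=3/7b
2) 302.521ms=3/7b +302.521ms=3/7b
3) 605.042ms=6/7b +302.521ms=3/7b
4) 907.563ms=9/7b +302.521ms=3/7b
5) 1210.084ms=12/7b +302.521ms=3/7b
6) 1512.605ms=15/7b +302.521ms=3/7b
7) 1815.126ms=18/7b +302.521ms=3/7b
8) 2117.647ms=3b +302.521ms=3/7b
9) 2420.168ms=24/7b +302.521ms=3/7b
10) 2722.689ms=27/7b +302.521ms=3/7b
11) 3025.21ms=30/7b +302.521ms=3/7b
12) 3327.731ms=33/7b +151.261ms=3/14b
13) 3478.992ms=69/14b +151.261ms=3/14b
14) 3630.252ms=36/7b +302.521ms=3/7b
15) 3932.773ms=39/7b +302.521ms=3/7b
16) 4235.294ms=6b +423.529ms=3/5b
17) 4658.824ms=33/5b +423.529ms=3/5b
18) 5082.353ms=36/5b +423.529ms=3/5b
19) 5505.882ms=39/5b +423.529ms=3/5b
20) 5929.412ms=42/5b +423.529ms=3/5b
21) 6352.941ms=9b +423.529ms=3/5b
22) 6776.471ms=48/5b +423.529ms=3/5b
23) 7200.0ms=51/5b +423.529ms=3/5b
24) 7623.529ms=54/5b +423.529ms=3/5b
25) 8047.059ms=57/5b +423.529ms=3/5b
Σ=12b of 12 (85bpm 3/4) — PASS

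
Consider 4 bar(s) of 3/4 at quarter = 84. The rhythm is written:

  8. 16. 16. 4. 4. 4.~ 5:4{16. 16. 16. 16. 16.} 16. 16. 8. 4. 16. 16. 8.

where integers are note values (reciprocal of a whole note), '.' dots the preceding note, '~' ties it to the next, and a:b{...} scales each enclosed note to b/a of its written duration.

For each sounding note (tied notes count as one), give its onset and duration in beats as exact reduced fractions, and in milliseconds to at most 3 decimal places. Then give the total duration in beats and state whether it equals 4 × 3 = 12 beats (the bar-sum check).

1) 0.0ms=0b +535.714ms=3/4b
2) 535.714ms=3/4b +267.857ms=3/8b
3) 803.571ms=9/8b +267.857ms=3/8b
4) 1071.429ms=3/2b +1071.429ms=3/2b
5) 2142.857ms=3b +1071.429ms=3/2b
6) 3214.286ms=9/2b +1285.714ms=9/5b
7) 4500.0ms=63/10b +214.286ms=3/10b
8) 4714.286ms=33/5b +214.286ms=3/10b
9) 4928.571ms=69/10b +214.286ms=3/10b
10) 5142.857ms=36/5b +214.286ms=3/10b
11) 5357.143ms=15/2b +267.857ms=3/8b
12) 5625.0ms=63/8b +267.857ms=3/8b
13) 5892.857ms=33/4b +535.714ms=3/4b
14) 6428.571ms=9b +1071.429ms=3/2b
15) 7500.0ms=21/2b +267.857ms=3/8b
16) 7767.857ms=87/8b +267.857ms=3/8b
17) 8035.714ms=45/4b +535.714ms=3/4b
Σ=12b of 12 (84bpm 3/4) — PASS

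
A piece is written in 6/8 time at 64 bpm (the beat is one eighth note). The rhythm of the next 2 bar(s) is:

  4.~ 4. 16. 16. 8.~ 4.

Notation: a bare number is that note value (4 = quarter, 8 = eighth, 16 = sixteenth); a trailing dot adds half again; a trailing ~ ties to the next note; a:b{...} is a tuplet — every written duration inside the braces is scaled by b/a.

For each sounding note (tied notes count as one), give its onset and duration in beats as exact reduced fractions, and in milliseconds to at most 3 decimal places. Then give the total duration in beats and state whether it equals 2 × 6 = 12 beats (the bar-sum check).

1) 0.0ms=0b +5625.0ms=6b
2) 5625.0ms=6b +703.125ms=3/4b
3) 6328.125ms=27/4b +703.125ms=3/4b
4) 7031.25ms=15/2b +4218.75ms=9/2b
Σ=12b of 12 (64bpm 6/8) — PASS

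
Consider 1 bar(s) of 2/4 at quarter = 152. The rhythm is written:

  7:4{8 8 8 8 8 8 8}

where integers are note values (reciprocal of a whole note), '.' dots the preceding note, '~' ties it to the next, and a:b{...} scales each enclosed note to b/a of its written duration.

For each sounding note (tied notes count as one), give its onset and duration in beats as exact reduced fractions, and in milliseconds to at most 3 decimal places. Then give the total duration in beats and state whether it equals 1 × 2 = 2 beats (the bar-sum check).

1) 0.0ms=0b +112.782ms=2/7b
2) 112.782ms=2/7b +112.782ms=2/7b
3) 225.564ms=4/7b +112.782ms=2/7b
4) 338.346ms=6/7b +112.782ms=2/7b
5) 451.128ms=8/7b +112.782ms=2/7b
6) 563.91ms=10/7b +112.782ms=2/7b
7) 676.692ms=12/7b +112.782ms=2/7b
Σ=2b of 2 (152bpm 2/4) — PASS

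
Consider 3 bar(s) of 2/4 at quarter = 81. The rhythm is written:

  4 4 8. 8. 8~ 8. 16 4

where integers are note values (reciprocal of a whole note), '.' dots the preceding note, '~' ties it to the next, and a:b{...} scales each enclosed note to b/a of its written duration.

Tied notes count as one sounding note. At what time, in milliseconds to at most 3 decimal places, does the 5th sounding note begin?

note 5 onset = 7/2b = 2592.593ms

1. 0.0ms @ 0 + 740.741ms (1)
2. 740.741ms @ 1 + 740.741ms (1)
3. 1481.481ms @ 2 + 555.556ms (3/4)
4. 2037.037ms @ 11/4 + 555.556ms (3/4)
5. 2592.593ms @ 7/2 + 925.926ms (5/4)
6. 3518.519ms @ 19/4 + 185.185ms (1/4)
7. 3703.704ms @ 5 + 740.741ms (1)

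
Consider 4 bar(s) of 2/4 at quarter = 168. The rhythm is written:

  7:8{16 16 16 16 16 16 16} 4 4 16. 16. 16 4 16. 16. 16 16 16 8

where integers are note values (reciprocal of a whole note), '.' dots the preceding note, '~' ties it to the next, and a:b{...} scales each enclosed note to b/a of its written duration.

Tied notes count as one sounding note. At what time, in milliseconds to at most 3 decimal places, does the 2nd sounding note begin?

1. 0.0ms @ 0 + 102.041ms (2/7)
2. 102.041ms @ 2/7 + 102.041ms (2/7)
3. 204.082ms @ 4/7 + 102.041ms (2/7)
4. 306.122ms @ 6/7 + 102.041ms (2/7)
5. 408.163ms @ 8/7 + 102.041ms (2/7)
6. 510.204ms @ 10/7 + 102.041ms (2/7)
7. 612.245ms @ 12/7 + 102.041ms (2/7)
8. 714.286ms @ 2 + 357.143ms (1)
9. 1071.429ms @ 3 + 357.143ms (1)
10. 1428.571ms @ 4 + 133.929ms (3/8)
11. 1562.5ms @ 35/8 + 133.929ms (3/8)
12. 1696.429ms @ 19/4 + 89.286ms (1/4)
13. 1785.714ms @ 5 + 357.143ms (1)
14. 2142.857ms @ 6 + 133.929ms (3/8)
15. 2276.786ms @ 51/8 + 133.929ms (3/8)
16. 2410.714ms @ 27/4 + 89.286ms (1/4)
17. 2500.0ms @ 7 + 89.286ms (1/4)
18. 2589.286ms @ 29/4 + 89.286ms (1/4)
19. 2678.571ms @ 15/2 + 178.571ms (1/2)

note 2 onset = 2/7b = 102.041ms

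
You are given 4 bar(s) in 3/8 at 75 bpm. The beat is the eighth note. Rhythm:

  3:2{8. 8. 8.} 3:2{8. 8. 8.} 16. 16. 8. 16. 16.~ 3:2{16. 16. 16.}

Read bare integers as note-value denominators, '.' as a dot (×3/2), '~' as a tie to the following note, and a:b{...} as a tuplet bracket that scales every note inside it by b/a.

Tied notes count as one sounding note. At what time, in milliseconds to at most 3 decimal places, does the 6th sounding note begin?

1. 0.0ms @ 0 + 800.0ms (1)
2. 800.0ms @ 1 + 800.0ms (1)
3. 1600.0ms @ 2 + 800.0ms (1)
4. 2400.0ms @ 3 + 800.0ms (1)
5. 3200.0ms @ 4 + 800.0ms (1)
6. 4000.0ms @ 5 + 800.0ms (1)
7. 4800.0ms @ 6 + 600.0ms (3/4)
8. 5400.0ms @ 27/4 + 600.0ms (3/4)
9. 6000.0ms @ 15/2 + 1200.0ms (3/2)
10. 7200.0ms @ 9 + 600.0ms (3/4)
11. 7800.0ms @ 39/4 + 1000.0ms (5/4)
12. 8800.0ms @ 11 + 400.0ms (1/2)
13. 9200.0ms @ 23/2 + 400.0ms (1/2)

note 6 onset = 5b = 4000.0ms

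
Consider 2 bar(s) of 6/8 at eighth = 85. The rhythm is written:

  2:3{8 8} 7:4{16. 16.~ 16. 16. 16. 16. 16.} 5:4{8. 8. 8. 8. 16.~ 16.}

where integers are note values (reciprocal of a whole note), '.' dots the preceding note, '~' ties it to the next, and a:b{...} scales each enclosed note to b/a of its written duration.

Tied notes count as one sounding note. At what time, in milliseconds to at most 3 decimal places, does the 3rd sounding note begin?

1. 0.0ms @ 0 + 1058.824ms (3/2)
2. 1058.824ms @ 3/2 + 1058.824ms (3/2)
3. 2117.647ms @ 3 + 302.521ms (3/7)
4. 2420.168ms @ 24/7 + 605.042ms (6/7)
5. 3025.21ms @ 30/7 + 302.521ms (3/7)
6. 3327.731ms @ 33/7 + 302.521ms (3/7)
7. 3630.252ms @ 36/7 + 302.521ms (3/7)
8. 3932.773ms @ 39/7 + 302.521ms (3/7)
9. 4235.294ms @ 6 + 847.059ms (6/5)
10. 5082.353ms @ 36/5 + 847.059ms (6/5)
11. 5929.412ms @ 42/5 + 847.059ms (6/5)
12. 6776.471ms @ 48/5 + 847.059ms (6/5)
13. 7623.529ms @ 54/5 + 847.059ms (6/5)

note 3 onset = 3b = 2117.647ms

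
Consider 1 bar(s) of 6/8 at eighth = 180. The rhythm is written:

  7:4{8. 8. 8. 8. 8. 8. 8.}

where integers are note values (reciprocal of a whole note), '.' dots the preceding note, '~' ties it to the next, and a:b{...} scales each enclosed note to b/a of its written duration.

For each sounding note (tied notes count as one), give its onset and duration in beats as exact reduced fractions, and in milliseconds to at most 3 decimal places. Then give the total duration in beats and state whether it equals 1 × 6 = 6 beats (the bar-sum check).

1) 0.0ms=0b +285.714ms=6/7b
2) 285.714ms=6/7b +285.714ms=6/7b
3) 571.429ms=12/7b +285.714ms=6/7b
4) 857.143ms=18/7b +285.714ms=6/7b
5) 1142.857ms=24/7b +285.714ms=6/7b
6) 1428.571ms=30/7b +285.714ms=6/7b
7) 1714.286ms=36/7b +285.714ms=6/7b
Σ=6b of 6 (180bpm 6/8) — PASS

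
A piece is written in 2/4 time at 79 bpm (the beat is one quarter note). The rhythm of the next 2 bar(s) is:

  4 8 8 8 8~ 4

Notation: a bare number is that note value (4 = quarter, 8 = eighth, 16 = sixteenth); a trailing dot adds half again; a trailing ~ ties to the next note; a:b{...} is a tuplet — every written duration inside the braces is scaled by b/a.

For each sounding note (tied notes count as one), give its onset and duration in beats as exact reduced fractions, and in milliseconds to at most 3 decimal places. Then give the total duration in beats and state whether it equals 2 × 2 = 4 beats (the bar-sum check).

1) 0.0ms=0b +759.494ms=1b
2) 759.494ms=1b +379.747ms=1/2b
3) 1139.241ms=3/2b +379.747ms=1/2b
4) 1518.987ms=2b +379.747ms=1/2b
5) 1898.734ms=5/2b +1139.241ms=3/2b
Σ=4b of 4 (79bpm 2/4) — PASS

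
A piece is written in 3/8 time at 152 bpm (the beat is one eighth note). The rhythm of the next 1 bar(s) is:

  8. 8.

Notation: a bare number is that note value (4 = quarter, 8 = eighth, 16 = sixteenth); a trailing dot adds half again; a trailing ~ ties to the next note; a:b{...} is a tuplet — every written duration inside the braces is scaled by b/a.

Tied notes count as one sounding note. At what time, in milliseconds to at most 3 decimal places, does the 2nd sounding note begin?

1. 0.0ms @ 0 + 592.105ms (3/2)
2. 592.105ms @ 3/2 + 592.105ms (3/2)

note 2 onset = 3/2b = 592.105ms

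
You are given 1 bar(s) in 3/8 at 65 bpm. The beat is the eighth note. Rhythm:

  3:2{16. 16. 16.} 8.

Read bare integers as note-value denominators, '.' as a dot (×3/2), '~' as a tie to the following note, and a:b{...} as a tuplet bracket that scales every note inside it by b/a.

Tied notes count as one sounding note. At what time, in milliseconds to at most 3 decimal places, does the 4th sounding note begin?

1. 0.0ms @ 0 + 461.538ms (1/2)
2. 461.538ms @ 1/2 + 461.538ms (1/2)
3. 923.077ms @ 1 + 461.538ms (1/2)
4. 1384.615ms @ 3/2 + 1384.615ms (3/2)

note 4 onset = 3/2b = 1384.615ms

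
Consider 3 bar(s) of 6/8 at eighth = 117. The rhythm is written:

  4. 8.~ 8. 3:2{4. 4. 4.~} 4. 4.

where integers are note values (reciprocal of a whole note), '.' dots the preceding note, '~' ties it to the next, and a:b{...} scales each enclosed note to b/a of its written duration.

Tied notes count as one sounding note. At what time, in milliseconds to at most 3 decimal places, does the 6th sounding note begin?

note 6 onset = 15b = 7692.308ms

1. 0.0ms @ 0 + 1538.462ms (3)
2. 1538.462ms @ 3 + 1538.462ms (3)
3. 3076.923ms @ 6 + 1025.641ms (2)
4. 4102.564ms @ 8 + 1025.641ms (2)
5. 5128.205ms @ 10 + 2564.103ms (5)
6. 7692.308ms @ 15 + 1538.462ms (3)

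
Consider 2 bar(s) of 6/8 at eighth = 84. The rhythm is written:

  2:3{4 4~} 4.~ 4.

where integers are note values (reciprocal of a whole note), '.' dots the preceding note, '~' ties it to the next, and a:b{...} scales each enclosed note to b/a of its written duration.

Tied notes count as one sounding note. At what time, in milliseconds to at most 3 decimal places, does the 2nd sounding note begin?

1. 0.0ms @ 0 + 2142.857ms (3)
2. 2142.857ms @ 3 + 6428.571ms (9)

note 2 onset = 3b = 2142.857ms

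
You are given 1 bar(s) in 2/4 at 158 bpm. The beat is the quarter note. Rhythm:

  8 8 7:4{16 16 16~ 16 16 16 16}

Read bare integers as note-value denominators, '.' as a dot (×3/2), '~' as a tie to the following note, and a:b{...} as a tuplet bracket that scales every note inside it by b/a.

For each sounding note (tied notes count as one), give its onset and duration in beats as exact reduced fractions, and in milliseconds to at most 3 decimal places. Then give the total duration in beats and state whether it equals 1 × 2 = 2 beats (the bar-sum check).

1) 0.0ms=0b +189.873ms=1/2b
2) 189.873ms=1/2b +189.873ms=1/2b
3) 379.747ms=1b +54.25ms=1/7b
4) 433.996ms=8/7b +54.25ms=1/7b
5) 488.246ms=9/7b +108.499ms=2/7b
6) 596.745ms=11/7b +54.25ms=1/7b
7) 650.995ms=12/7b +54.25ms=1/7b
8) 705.244ms=13/7b +54.25ms=1/7b
Σ=2b of 2 (158bpm 2/4) — PASS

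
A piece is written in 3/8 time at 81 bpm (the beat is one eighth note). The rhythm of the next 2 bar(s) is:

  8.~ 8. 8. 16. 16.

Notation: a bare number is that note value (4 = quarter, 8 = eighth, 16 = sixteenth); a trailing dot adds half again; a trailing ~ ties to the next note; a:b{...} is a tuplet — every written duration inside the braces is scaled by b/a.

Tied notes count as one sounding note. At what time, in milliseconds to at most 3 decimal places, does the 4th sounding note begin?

1. 0.0ms @ 0 + 2222.222ms (3)
2. 2222.222ms @ 3 + 1111.111ms (3/2)
3. 3333.333ms @ 9/2 + 555.556ms (3/4)
4. 3888.889ms @ 21/4 + 555.556ms (3/4)

note 4 onset = 21/4b = 3888.889ms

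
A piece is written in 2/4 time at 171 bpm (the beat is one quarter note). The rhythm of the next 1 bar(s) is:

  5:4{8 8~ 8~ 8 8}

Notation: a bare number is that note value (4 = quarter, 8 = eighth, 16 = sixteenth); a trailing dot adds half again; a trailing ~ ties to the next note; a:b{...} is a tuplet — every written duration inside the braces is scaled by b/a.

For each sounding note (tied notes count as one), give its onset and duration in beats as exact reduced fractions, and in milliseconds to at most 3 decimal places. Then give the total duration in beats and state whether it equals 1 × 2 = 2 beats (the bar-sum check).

1) 0.0ms=0b +140.351ms=2/5b
2) 140.351ms=2/5b +421.053ms=6/5b
3) 561.404ms=8/5b +140.351ms=2/5b
Σ=2b of 2 (171bpm 2/4) — PASS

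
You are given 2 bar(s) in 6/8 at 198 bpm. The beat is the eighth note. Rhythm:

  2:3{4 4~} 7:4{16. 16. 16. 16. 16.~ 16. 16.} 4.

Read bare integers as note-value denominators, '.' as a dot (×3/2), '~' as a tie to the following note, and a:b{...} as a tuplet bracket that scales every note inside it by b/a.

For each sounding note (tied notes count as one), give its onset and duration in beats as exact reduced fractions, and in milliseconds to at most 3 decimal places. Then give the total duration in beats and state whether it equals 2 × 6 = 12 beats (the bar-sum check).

1) 0.0ms=0b +909.091ms=3b
2) 909.091ms=3b +1038.961ms=24/7b
3) 1948.052ms=45/7b +129.87ms=3/7b
4) 2077.922ms=48/7b +129.87ms=3/7b
5) 2207.792ms=51/7b +129.87ms=3/7b
6) 2337.662ms=54/7b +259.74ms=6/7b
7) 2597.403ms=60/7b +129.87ms=3/7b
8) 2727.273ms=9b +909.091ms=3b
Σ=12b of 12 (198bpm 6/8) — PASS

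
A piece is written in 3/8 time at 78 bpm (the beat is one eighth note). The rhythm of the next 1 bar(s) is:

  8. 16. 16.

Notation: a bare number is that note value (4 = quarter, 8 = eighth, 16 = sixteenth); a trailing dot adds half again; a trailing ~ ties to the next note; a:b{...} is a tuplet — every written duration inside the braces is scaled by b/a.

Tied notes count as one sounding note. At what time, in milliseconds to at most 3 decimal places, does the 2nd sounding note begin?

note 2 onset = 3/2b = 1153.846ms

1. 0.0ms @ 0 + 1153.846ms (3/2)
2. 1153.846ms @ 3/2 + 576.923ms (3/4)
3. 1730.769ms @ 9/4 + 576.923ms (3/4)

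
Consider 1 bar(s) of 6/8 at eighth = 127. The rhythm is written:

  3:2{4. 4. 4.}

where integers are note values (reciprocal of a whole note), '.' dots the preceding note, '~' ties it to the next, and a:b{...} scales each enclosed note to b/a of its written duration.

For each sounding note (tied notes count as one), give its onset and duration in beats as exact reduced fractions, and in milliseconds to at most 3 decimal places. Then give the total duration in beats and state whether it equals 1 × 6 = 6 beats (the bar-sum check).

1) 0.0ms=0b +944.882ms=2b
2) 944.882ms=2b +944.882ms=2b
3) 1889.764ms=4b +944.882ms=2b
Σ=6b of 6 (127bpm 6/8) — PASS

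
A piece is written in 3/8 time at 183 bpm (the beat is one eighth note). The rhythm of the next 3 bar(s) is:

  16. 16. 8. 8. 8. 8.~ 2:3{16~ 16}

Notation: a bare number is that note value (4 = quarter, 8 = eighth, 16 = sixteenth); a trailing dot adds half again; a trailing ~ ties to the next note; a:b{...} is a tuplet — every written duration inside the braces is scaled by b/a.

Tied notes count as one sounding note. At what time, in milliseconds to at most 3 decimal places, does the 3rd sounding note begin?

1. 0.0ms @ 0 + 245.902ms (3/4)
2. 245.902ms @ 3/4 + 245.902ms (3/4)
3. 491.803ms @ 3/2 + 491.803ms (3/2)
4. 983.607ms @ 3 + 491.803ms (3/2)
5. 1475.41ms @ 9/2 + 491.803ms (3/2)
6. 1967.213ms @ 6 + 983.607ms (3)

note 3 onset = 3/2b = 491.803ms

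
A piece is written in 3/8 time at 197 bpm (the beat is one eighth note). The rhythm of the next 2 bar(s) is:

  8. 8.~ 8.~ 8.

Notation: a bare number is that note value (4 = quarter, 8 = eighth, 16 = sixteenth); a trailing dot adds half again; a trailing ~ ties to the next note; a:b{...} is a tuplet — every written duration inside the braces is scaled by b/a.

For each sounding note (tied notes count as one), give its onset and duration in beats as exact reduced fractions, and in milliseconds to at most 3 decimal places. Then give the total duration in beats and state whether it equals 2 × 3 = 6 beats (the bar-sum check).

1) 0.0ms=0b +456.853ms=3/2b
2) 456.853ms=3/2b +1370.558ms=9/2b
Σ=6b of 6 (197bpm 3/8) — PASS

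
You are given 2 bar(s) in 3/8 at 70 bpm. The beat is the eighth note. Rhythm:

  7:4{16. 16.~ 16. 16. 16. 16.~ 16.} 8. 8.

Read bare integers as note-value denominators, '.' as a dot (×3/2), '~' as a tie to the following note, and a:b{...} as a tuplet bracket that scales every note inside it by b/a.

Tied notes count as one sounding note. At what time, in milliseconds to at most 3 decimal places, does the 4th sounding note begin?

1. 0.0ms @ 0 + 367.347ms (3/7)
2. 367.347ms @ 3/7 + 734.694ms (6/7)
3. 1102.041ms @ 9/7 + 367.347ms (3/7)
4. 1469.388ms @ 12/7 + 367.347ms (3/7)
5. 1836.735ms @ 15/7 + 734.694ms (6/7)
6. 2571.429ms @ 3 + 1285.714ms (3/2)
7. 3857.143ms @ 9/2 + 1285.714ms (3/2)

note 4 onset = 12/7b = 1469.388ms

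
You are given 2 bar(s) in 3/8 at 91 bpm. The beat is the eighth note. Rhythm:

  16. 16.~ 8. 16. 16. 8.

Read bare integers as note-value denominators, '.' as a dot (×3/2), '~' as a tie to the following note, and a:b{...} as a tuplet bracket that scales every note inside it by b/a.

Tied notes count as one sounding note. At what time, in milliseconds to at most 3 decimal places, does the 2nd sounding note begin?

1. 0.0ms @ 0 + 494.505ms (3/4)
2. 494.505ms @ 3/4 + 1483.516ms (9/4)
3. 1978.022ms @ 3 + 494.505ms (3/4)
4. 2472.527ms @ 15/4 + 494.505ms (3/4)
5. 2967.033ms @ 9/2 + 989.011ms (3/2)

note 2 onset = 3/4b = 494.505ms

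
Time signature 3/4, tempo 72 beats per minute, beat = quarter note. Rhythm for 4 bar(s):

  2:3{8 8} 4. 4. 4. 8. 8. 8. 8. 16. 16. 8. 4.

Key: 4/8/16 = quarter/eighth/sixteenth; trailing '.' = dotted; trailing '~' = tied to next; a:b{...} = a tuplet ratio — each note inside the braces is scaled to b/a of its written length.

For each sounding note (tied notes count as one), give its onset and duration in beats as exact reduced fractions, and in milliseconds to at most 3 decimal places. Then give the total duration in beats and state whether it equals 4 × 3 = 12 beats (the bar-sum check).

1) 0.0ms=0b +625.0ms=3/4b
2) 625.0ms=3/4b +625.0ms=3/4b
3) 1250.0ms=3/2b +1250.0ms=3/2b
4) 2500.0ms=3b +1250.0ms=3/2b
5) 3750.0ms=9/2b +1250.0ms=3/2b
6) 5000.0ms=6b +625.0ms=3/4b
7) 5625.0ms=27/4b +625.0ms=3/4b
8) 6250.0ms=15/2b +625.0ms=3/4b
9) 6875.0ms=33/4b +625.0ms=3/4b
10) 7500.0ms=9b +312.5ms=3/8b
11) 7812.5ms=75/8b +312.5ms=3/8b
12) 8125.0ms=39/4b +625.0ms=3/4b
13) 8750.0ms=21/2b +1250.0ms=3/2b
Σ=12b of 12 (72bpm 3/4) — PASS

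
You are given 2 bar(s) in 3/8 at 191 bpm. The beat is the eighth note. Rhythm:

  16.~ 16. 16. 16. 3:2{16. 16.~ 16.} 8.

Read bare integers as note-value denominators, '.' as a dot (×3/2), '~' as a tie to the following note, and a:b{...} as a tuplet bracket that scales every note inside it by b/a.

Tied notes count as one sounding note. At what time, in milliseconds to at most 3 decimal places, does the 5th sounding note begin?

1. 0.0ms @ 0 + 471.204ms (3/2)
2. 471.204ms @ 3/2 + 235.602ms (3/4)
3. 706.806ms @ 9/4 + 235.602ms (3/4)
4. 942.408ms @ 3 + 157.068ms (1/2)
5. 1099.476ms @ 7/2 + 314.136ms (1)
6. 1413.613ms @ 9/2 + 471.204ms (3/2)

note 5 onset = 7/2b = 1099.476ms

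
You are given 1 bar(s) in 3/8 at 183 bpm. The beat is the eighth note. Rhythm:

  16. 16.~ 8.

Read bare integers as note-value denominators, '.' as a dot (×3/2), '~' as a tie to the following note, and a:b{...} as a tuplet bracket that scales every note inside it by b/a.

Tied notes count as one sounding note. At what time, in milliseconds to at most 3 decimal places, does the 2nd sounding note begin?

1. 0.0ms @ 0 + 245.902ms (3/4)
2. 245.902ms @ 3/4 + 737.705ms (9/4)

note 2 onset = 3/4b = 245.902ms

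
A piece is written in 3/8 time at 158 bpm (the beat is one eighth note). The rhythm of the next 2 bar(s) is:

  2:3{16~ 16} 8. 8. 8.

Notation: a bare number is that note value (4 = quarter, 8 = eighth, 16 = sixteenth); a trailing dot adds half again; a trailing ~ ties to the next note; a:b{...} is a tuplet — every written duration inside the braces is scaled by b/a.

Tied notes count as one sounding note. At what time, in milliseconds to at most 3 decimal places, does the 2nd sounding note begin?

note 2 onset = 3/2b = 569.62ms

1. 0.0ms @ 0 + 569.62ms (3/2)
2. 569.62ms @ 3/2 + 569.62ms (3/2)
3. 1139.241ms @ 3 + 569.62ms (3/2)
4. 1708.861ms @ 9/2 + 569.62ms (3/2)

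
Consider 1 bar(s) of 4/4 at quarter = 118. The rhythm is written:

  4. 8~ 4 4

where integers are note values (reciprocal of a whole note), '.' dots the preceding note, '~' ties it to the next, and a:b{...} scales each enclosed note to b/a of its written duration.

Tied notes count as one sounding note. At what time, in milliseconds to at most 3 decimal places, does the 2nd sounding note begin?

note 2 onset = 3/2b = 762.712ms

1. 0.0ms @ 0 + 762.712ms (3/2)
2. 762.712ms @ 3/2 + 762.712ms (3/2)
3. 1525.424ms @ 3 + 508.475ms (1)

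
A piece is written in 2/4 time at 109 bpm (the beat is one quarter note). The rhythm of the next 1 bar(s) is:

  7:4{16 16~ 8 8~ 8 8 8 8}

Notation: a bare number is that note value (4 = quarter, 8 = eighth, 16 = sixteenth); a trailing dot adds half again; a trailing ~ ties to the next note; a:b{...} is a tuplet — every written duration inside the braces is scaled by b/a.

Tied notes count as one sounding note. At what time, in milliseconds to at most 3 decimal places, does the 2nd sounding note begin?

1. 0.0ms @ 0 + 78.637ms (1/7)
2. 78.637ms @ 1/7 + 235.911ms (3/7)
3. 314.548ms @ 4/7 + 314.548ms (4/7)
4. 629.096ms @ 8/7 + 157.274ms (2/7)
5. 786.37ms @ 10/7 + 157.274ms (2/7)
6. 943.644ms @ 12/7 + 157.274ms (2/7)

note 2 onset = 1/7b = 78.637ms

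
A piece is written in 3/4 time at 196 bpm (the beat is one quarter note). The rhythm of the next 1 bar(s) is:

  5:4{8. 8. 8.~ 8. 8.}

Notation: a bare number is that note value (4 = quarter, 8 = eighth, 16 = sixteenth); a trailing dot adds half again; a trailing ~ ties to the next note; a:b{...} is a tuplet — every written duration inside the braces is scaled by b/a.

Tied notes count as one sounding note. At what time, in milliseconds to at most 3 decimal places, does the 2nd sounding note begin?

1. 0.0ms @ 0 + 183.673ms (3/5)
2. 183.673ms @ 3/5 + 183.673ms (3/5)
3. 367.347ms @ 6/5 + 367.347ms (6/5)
4. 734.694ms @ 12/5 + 183.673ms (3/5)

note 2 onset = 3/5b = 183.673ms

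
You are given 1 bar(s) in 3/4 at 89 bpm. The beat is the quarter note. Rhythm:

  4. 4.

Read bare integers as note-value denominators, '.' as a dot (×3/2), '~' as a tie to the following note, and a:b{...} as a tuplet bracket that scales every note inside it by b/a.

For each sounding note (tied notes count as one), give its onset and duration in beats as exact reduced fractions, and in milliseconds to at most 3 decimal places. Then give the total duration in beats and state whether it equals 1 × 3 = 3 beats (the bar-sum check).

1) 0.0ms=0b +1011.236ms=3/2b
2) 1011.236ms=3/2b +1011.236ms=3/2b
Σ=3b of 3 (89bpm 3/4) — PASS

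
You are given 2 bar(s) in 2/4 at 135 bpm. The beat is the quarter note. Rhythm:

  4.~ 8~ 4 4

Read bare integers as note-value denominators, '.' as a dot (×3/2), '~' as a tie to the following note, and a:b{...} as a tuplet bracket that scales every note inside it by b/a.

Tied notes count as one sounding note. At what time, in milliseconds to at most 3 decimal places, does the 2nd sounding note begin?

note 2 onset = 3b = 1333.333ms

1. 0.0ms @ 0 + 1333.333ms (3)
2. 1333.333ms @ 3 + 444.444ms (1)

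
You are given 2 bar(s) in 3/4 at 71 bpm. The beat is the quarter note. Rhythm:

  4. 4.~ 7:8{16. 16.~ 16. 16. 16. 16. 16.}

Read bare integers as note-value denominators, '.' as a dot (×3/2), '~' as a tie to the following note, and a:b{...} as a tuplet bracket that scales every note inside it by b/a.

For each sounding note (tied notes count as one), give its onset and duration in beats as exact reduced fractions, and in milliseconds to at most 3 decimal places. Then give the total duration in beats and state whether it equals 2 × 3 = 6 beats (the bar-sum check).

1) 0.0ms=0b +1267.606ms=3/2b
2) 1267.606ms=3/2b +1629.779ms=27/14b
3) 2897.384ms=24/7b +724.346ms=6/7b
4) 3621.73ms=30/7b +362.173ms=3/7b
5) 3983.903ms=33/7b +362.173ms=3/7b
6) 4346.076ms=36/7b +362.173ms=3/7b
7) 4708.249ms=39/7b +362.173ms=3/7b
Σ=6b of 6 (71bpm 3/4) — PASS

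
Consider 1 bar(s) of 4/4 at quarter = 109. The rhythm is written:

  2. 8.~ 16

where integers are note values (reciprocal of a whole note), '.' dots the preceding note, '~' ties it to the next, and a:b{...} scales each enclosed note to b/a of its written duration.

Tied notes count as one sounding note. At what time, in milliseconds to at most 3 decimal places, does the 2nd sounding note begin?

1. 0.0ms @ 0 + 1651.376ms (3)
2. 1651.376ms @ 3 + 550.459ms (1)

note 2 onset = 3b = 1651.376ms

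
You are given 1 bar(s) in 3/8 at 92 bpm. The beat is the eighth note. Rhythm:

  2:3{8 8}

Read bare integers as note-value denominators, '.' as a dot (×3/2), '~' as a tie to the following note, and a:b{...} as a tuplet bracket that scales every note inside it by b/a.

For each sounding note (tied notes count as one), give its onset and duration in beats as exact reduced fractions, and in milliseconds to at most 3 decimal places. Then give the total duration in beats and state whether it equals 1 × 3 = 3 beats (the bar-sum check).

1) 0.0ms=0b +978.261ms=3/2b
2) 978.261ms=3/2b +978.261ms=3/2b
Σ=3b of 3 (92bpm 3/8) — PASS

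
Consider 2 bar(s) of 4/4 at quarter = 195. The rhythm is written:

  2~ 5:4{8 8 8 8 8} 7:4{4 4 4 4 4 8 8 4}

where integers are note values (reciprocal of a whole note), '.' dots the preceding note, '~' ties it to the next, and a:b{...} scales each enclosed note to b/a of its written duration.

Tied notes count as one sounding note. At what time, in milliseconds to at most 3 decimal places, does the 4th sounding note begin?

1. 0.0ms @ 0 + 738.462ms (12/5)
2. 738.462ms @ 12/5 + 123.077ms (2/5)
3. 861.538ms @ 14/5 + 123.077ms (2/5)
4. 984.615ms @ 16/5 + 123.077ms (2/5)
5. 1107.692ms @ 18/5 + 123.077ms (2/5)
6. 1230.769ms @ 4 + 175.824ms (4/7)
7. 1406.593ms @ 32/7 + 175.824ms (4/7)
8. 1582.418ms @ 36/7 + 175.824ms (4/7)
9. 1758.242ms @ 40/7 + 175.824ms (4/7)
10. 1934.066ms @ 44/7 + 175.824ms (4/7)
11. 2109.89ms @ 48/7 + 87.912ms (2/7)
12. 2197.802ms @ 50/7 + 87.912ms (2/7)
13. 2285.714ms @ 52/7 + 175.824ms (4/7)

note 4 onset = 16/5b = 984.615ms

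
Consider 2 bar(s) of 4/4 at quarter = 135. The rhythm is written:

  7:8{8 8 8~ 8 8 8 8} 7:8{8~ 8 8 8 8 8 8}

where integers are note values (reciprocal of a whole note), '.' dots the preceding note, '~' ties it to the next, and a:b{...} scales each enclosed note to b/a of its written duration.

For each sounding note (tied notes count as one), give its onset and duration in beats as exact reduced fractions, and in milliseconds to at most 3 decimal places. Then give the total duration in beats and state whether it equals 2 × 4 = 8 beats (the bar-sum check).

1) 0.0ms=0b +253.968ms=4/7b
2) 253.968ms=4/7b +253.968ms=4/7b
3) 507.937ms=8/7b +507.937ms=8/7b
4) 1015.873ms=16/7b +253.968ms=4/7b
5) 1269.841ms=20/7b +253.968ms=4/7b
6) 1523.81ms=24/7b +253.968ms=4/7b
7) 1777.778ms=4b +507.937ms=8/7b
8) 2285.714ms=36/7b +253.968ms=4/7b
9) 2539.683ms=40/7b +253.968ms=4/7b
10) 2793.651ms=44/7b +253.968ms=4/7b
11) 3047.619ms=48/7b +253.968ms=4/7b
12) 3301.587ms=52/7b +253.968ms=4/7b
Σ=8b of 8 (135bpm 4/4) — PASS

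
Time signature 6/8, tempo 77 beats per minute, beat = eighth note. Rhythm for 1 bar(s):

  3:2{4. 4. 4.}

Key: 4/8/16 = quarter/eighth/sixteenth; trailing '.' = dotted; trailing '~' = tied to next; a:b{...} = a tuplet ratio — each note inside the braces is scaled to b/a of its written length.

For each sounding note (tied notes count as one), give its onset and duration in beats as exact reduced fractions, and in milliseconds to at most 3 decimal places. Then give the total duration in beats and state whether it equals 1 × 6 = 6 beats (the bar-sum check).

1) 0.0ms=0b +1558.442ms=2b
2) 1558.442ms=2b +1558.442ms=2b
3) 3116.883ms=4b +1558.442ms=2b
Σ=6b of 6 (77bpm 6/8) — PASS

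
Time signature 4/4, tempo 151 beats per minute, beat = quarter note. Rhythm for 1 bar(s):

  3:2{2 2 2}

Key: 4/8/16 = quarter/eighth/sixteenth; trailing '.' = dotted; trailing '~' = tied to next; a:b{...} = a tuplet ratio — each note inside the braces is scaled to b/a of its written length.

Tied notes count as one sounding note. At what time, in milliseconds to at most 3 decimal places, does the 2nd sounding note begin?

1. 0.0ms @ 0 + 529.801ms (4/3)
2. 529.801ms @ 4/3 + 529.801ms (4/3)
3. 1059.603ms @ 8/3 + 529.801ms (4/3)

note 2 onset = 4/3b = 529.801ms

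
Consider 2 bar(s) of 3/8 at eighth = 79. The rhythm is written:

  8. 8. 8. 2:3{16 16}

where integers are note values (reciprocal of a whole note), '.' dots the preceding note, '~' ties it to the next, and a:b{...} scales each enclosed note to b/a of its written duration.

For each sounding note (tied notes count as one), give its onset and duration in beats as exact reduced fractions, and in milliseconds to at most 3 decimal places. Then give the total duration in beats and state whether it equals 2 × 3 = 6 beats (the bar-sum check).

1) 0.0ms=0b +1139.241ms=3/2b
2) 1139.241ms=3/2b +1139.241ms=3/2b
3) 2278.481ms=3b +1139.241ms=3/2b
4) 3417.722ms=9/2b +569.62ms=3/4b
5) 3987.342ms=21/4b +569.62ms=3/4b
Σ=6b of 6 (79bpm 3/8) — PASS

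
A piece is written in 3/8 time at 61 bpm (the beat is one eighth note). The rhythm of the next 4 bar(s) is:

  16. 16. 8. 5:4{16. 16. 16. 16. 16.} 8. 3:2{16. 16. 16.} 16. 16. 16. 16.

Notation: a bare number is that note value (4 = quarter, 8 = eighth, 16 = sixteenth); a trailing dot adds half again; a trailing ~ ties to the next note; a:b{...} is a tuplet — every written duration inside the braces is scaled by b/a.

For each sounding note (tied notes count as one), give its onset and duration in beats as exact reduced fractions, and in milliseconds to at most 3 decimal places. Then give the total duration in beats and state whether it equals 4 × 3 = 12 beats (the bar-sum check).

1) 0.0ms=0b +737.705ms=3/4b
2) 737.705ms=3/4b +737.705ms=3/4b
3) 1475.41ms=3/2b +1475.41ms=3/2b
4) 2950.82ms=3b +590.164ms=3/5b
5) 3540.984ms=18/5b +590.164ms=3/5b
6) 4131.148ms=21/5b +590.164ms=3/5b
7) 4721.311ms=24/5b +590.164ms=3/5b
8) 5311.475ms=27/5b +590.164ms=3/5b
9) 5901.639ms=6b +1475.41ms=3/2b
10) 7377.049ms=15/2b +491.803ms=1/2b
11) 7868.852ms=8b +491.803ms=1/2b
12) 8360.656ms=17/2b +491.803ms=1/2b
13) 8852.459ms=9b +737.705ms=3/4b
14) 9590.164ms=39/4b +737.705ms=3/4b
15) 10327.869ms=21/2b +737.705ms=3/4b
16) 11065.574ms=45/4b +737.705ms=3/4b
Σ=12b of 12 (61bpm 3/8) — PASS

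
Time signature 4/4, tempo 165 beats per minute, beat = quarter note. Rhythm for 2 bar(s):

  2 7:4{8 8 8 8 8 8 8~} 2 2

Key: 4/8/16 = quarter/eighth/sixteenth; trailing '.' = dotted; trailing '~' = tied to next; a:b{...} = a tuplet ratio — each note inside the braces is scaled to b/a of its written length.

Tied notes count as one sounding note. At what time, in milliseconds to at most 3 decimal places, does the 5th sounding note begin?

1. 0.0ms @ 0 + 727.273ms (2)
2. 727.273ms @ 2 + 103.896ms (2/7)
3. 831.169ms @ 16/7 + 103.896ms (2/7)
4. 935.065ms @ 18/7 + 103.896ms (2/7)
5. 1038.961ms @ 20/7 + 103.896ms (2/7)
6. 1142.857ms @ 22/7 + 103.896ms (2/7)
7. 1246.753ms @ 24/7 + 103.896ms (2/7)
8. 1350.649ms @ 26/7 + 831.169ms (16/7)
9. 2181.818ms @ 6 + 727.273ms (2)

note 5 onset = 20/7b = 1038.961ms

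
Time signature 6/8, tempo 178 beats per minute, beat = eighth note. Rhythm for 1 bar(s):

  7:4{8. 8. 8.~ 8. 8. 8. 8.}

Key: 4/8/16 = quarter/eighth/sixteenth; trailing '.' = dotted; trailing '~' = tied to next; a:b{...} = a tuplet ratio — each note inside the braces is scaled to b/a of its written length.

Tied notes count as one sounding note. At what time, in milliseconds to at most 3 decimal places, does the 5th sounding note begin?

1. 0.0ms @ 0 + 288.925ms (6/7)
2. 288.925ms @ 6/7 + 288.925ms (6/7)
3. 577.849ms @ 12/7 + 577.849ms (12/7)
4. 1155.698ms @ 24/7 + 288.925ms (6/7)
5. 1444.623ms @ 30/7 + 288.925ms (6/7)
6. 1733.547ms @ 36/7 + 288.925ms (6/7)

note 5 onset = 30/7b = 1444.623ms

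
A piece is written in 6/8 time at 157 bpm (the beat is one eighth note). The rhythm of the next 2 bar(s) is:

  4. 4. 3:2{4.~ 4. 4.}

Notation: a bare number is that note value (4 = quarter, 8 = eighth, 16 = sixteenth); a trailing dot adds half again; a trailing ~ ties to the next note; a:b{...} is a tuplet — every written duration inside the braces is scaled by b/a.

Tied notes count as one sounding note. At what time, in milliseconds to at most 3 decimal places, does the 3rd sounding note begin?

1. 0.0ms @ 0 + 1146.497ms (3)
2. 1146.497ms @ 3 + 1146.497ms (3)
3. 2292.994ms @ 6 + 1528.662ms (4)
4. 3821.656ms @ 10 + 764.331ms (2)

note 3 onset = 6b = 2292.994ms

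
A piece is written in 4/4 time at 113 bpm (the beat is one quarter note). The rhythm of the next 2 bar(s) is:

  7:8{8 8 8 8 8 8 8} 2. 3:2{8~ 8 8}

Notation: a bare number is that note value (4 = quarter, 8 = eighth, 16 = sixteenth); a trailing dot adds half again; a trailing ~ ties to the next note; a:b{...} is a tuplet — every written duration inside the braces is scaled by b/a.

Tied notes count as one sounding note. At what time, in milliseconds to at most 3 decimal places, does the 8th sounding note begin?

1. 0.0ms @ 0 + 303.413ms (4/7)
2. 303.413ms @ 4/7 + 303.413ms (4/7)
3. 606.827ms @ 8/7 + 303.413ms (4/7)
4. 910.24ms @ 12/7 + 303.413ms (4/7)
5. 1213.654ms @ 16/7 + 303.413ms (4/7)
6. 1517.067ms @ 20/7 + 303.413ms (4/7)
7. 1820.48ms @ 24/7 + 303.413ms (4/7)
8. 2123.894ms @ 4 + 1592.92ms (3)
9. 3716.814ms @ 7 + 353.982ms (2/3)
10. 4070.796ms @ 23/3 + 176.991ms (1/3)

note 8 onset = 4b = 2123.894ms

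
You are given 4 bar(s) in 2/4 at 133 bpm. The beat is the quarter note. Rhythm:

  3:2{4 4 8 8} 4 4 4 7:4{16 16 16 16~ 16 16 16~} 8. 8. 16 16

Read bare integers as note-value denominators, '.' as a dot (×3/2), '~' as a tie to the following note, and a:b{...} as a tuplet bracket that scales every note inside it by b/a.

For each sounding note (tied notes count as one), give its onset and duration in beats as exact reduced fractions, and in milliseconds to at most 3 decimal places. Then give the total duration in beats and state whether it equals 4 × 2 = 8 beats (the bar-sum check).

1) 0.0ms=0b +300.752ms=2/3b
2) 300.752ms=2/3b +300.752ms=2/3b
3) 601.504ms=4/3b +150.376ms=1/3b
4) 751.88ms=5/3b +150.376ms=1/3b
5) 902.256ms=2b +451.128ms=1b
6) 1353.383ms=3b +451.128ms=1b
7) 1804.511ms=4b +451.128ms=1b
8) 2255.639ms=5b +64.447ms=1/7b
9) 2320.086ms=36/7b +64.447ms=1/7b
10) 2384.533ms=37/7b +64.447ms=1/7b
11) 2448.98ms=38/7b +128.894ms=2/7b
12) 2577.873ms=40/7b +64.447ms=1/7b
13) 2642.32ms=41/7b +402.793ms=25/28b
14) 3045.113ms=27/4b +338.346ms=3/4b
15) 3383.459ms=15/2b +112.782ms=1/4b
16) 3496.241ms=31/4b +112.782ms=1/4b
Σ=8b of 8 (133bpm 2/4) — PASS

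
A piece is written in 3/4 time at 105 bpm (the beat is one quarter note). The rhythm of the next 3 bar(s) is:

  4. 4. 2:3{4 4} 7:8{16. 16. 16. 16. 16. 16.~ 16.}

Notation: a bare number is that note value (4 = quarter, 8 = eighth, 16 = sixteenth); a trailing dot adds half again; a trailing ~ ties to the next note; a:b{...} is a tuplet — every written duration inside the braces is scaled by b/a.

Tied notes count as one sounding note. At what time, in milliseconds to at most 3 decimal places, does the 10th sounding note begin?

1. 0.0ms @ 0 + 857.143ms (3/2)
2. 857.143ms @ 3/2 + 857.143ms (3/2)
3. 1714.286ms @ 3 + 857.143ms (3/2)
4. 2571.429ms @ 9/2 + 857.143ms (3/2)
5. 3428.571ms @ 6 + 244.898ms (3/7)
6. 3673.469ms @ 45/7 + 244.898ms (3/7)
7. 3918.367ms @ 48/7 + 244.898ms (3/7)
8. 4163.265ms @ 51/7 + 244.898ms (3/7)
9. 4408.163ms @ 54/7 + 244.898ms (3/7)
10. 4653.061ms @ 57/7 + 489.796ms (6/7)

note 10 onset = 57/7b = 4653.061ms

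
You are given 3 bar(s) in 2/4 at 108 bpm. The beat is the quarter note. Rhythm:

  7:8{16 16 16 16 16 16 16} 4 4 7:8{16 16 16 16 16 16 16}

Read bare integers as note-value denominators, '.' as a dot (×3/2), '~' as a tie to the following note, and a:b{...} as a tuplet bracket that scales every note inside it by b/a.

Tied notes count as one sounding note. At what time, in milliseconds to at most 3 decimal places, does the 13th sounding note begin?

note 13 onset = 34/7b = 2698.413ms

1. 0.0ms @ 0 + 158.73ms (2/7)
2. 158.73ms @ 2/7 + 158.73ms (2/7)
3. 317.46ms @ 4/7 + 158.73ms (2/7)
4. 476.19ms @ 6/7 + 158.73ms (2/7)
5. 634.921ms @ 8/7 + 158.73ms (2/7)
6. 793.651ms @ 10/7 + 158.73ms (2/7)
7. 952.381ms @ 12/7 + 158.73ms (2/7)
8. 1111.111ms @ 2 + 555.556ms (1)
9. 1666.667ms @ 3 + 555.556ms (1)
10. 2222.222ms @ 4 + 158.73ms (2/7)
11. 2380.952ms @ 30/7 + 158.73ms (2/7)
12. 2539.683ms @ 32/7 + 158.73ms (2/7)
13. 2698.413ms @ 34/7 + 158.73ms (2/7)
14. 2857.143ms @ 36/7 + 158.73ms (2/7)
15. 3015.873ms @ 38/7 + 158.73ms (2/7)
16. 3174.603ms @ 40/7 + 158.73ms (2/7)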